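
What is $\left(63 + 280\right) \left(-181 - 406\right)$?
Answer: $-201341$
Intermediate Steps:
$\left(63 + 280\right) \left(-181 - 406\right) = 343 \left(-587\right) = -201341$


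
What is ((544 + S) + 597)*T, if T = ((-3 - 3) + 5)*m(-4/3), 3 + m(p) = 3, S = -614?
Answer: 0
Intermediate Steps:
m(p) = 0 (m(p) = -3 + 3 = 0)
T = 0 (T = ((-3 - 3) + 5)*0 = (-6 + 5)*0 = -1*0 = 0)
((544 + S) + 597)*T = ((544 - 614) + 597)*0 = (-70 + 597)*0 = 527*0 = 0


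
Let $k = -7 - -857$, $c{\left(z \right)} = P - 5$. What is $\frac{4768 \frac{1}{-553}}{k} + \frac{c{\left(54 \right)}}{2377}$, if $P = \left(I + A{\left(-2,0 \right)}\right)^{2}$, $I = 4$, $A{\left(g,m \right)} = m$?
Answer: $- \frac{3081493}{558654425} \approx -0.0055159$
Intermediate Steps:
$P = 16$ ($P = \left(4 + 0\right)^{2} = 4^{2} = 16$)
$c{\left(z \right)} = 11$ ($c{\left(z \right)} = 16 - 5 = 11$)
$k = 850$ ($k = -7 + 857 = 850$)
$\frac{4768 \frac{1}{-553}}{k} + \frac{c{\left(54 \right)}}{2377} = \frac{4768 \frac{1}{-553}}{850} + \frac{11}{2377} = 4768 \left(- \frac{1}{553}\right) \frac{1}{850} + 11 \cdot \frac{1}{2377} = \left(- \frac{4768}{553}\right) \frac{1}{850} + \frac{11}{2377} = - \frac{2384}{235025} + \frac{11}{2377} = - \frac{3081493}{558654425}$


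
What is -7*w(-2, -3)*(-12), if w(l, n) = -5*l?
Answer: 840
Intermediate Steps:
-7*w(-2, -3)*(-12) = -(-35)*(-2)*(-12) = -7*10*(-12) = -70*(-12) = 840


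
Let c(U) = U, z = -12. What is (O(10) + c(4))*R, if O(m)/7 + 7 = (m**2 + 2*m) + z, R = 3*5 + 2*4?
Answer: 16353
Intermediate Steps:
R = 23 (R = 15 + 8 = 23)
O(m) = -133 + 7*m**2 + 14*m (O(m) = -49 + 7*((m**2 + 2*m) - 12) = -49 + 7*(-12 + m**2 + 2*m) = -49 + (-84 + 7*m**2 + 14*m) = -133 + 7*m**2 + 14*m)
(O(10) + c(4))*R = ((-133 + 7*10**2 + 14*10) + 4)*23 = ((-133 + 7*100 + 140) + 4)*23 = ((-133 + 700 + 140) + 4)*23 = (707 + 4)*23 = 711*23 = 16353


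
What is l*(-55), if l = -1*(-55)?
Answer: -3025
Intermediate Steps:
l = 55
l*(-55) = 55*(-55) = -3025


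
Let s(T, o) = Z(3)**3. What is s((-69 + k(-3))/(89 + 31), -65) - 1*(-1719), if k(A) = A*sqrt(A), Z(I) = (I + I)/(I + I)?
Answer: 1720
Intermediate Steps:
Z(I) = 1 (Z(I) = (2*I)/((2*I)) = (2*I)*(1/(2*I)) = 1)
k(A) = A**(3/2)
s(T, o) = 1 (s(T, o) = 1**3 = 1)
s((-69 + k(-3))/(89 + 31), -65) - 1*(-1719) = 1 - 1*(-1719) = 1 + 1719 = 1720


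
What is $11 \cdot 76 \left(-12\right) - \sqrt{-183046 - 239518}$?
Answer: $-10032 - 2 i \sqrt{105641} \approx -10032.0 - 650.05 i$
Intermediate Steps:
$11 \cdot 76 \left(-12\right) - \sqrt{-183046 - 239518} = 836 \left(-12\right) - \sqrt{-422564} = -10032 - 2 i \sqrt{105641}$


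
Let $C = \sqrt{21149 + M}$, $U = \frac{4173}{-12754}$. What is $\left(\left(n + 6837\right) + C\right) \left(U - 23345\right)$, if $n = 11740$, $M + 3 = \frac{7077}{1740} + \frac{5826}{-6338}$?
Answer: $- \frac{5531233070831}{12754} - \frac{297746303 \sqrt{17862134327719755}}{11721053540} \approx -4.3708 \cdot 10^{8}$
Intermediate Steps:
$M = \frac{272071}{1838020}$ ($M = -3 + \left(\frac{7077}{1740} + \frac{5826}{-6338}\right) = -3 + \left(7077 \cdot \frac{1}{1740} + 5826 \left(- \frac{1}{6338}\right)\right) = -3 + \left(\frac{2359}{580} - \frac{2913}{3169}\right) = -3 + \frac{5786131}{1838020} = \frac{272071}{1838020} \approx 0.14802$)
$U = - \frac{4173}{12754}$ ($U = 4173 \left(- \frac{1}{12754}\right) = - \frac{4173}{12754} \approx -0.32719$)
$C = \frac{\sqrt{17862134327719755}}{919010}$ ($C = \sqrt{21149 + \frac{272071}{1838020}} = \sqrt{\frac{38872557051}{1838020}} = \frac{\sqrt{17862134327719755}}{919010} \approx 145.43$)
$\left(\left(n + 6837\right) + C\right) \left(U - 23345\right) = \left(\left(11740 + 6837\right) + \frac{\sqrt{17862134327719755}}{919010}\right) \left(- \frac{4173}{12754} - 23345\right) = \left(18577 + \frac{\sqrt{17862134327719755}}{919010}\right) \left(- \frac{297746303}{12754}\right) = - \frac{5531233070831}{12754} - \frac{297746303 \sqrt{17862134327719755}}{11721053540}$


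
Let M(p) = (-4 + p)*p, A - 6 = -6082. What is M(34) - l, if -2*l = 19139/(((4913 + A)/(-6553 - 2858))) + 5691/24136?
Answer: 629225255271/8020048 ≈ 78457.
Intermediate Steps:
A = -6076 (A = 6 - 6082 = -6076)
M(p) = p*(-4 + p)
l = -621044806311/8020048 (l = -(19139/(((4913 - 6076)/(-6553 - 2858))) + 5691/24136)/2 = -(19139/((-1163/(-9411))) + 5691*(1/24136))/2 = -(19139/((-1163*(-1/9411))) + 813/3448)/2 = -(19139/(1163/9411) + 813/3448)/2 = -(19139*(9411/1163) + 813/3448)/2 = -(180117129/1163 + 813/3448)/2 = -½*621044806311/4010024 = -621044806311/8020048 ≈ -77437.)
M(34) - l = 34*(-4 + 34) - 1*(-621044806311/8020048) = 34*30 + 621044806311/8020048 = 1020 + 621044806311/8020048 = 629225255271/8020048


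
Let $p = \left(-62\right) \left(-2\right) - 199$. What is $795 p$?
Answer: $-59625$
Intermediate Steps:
$p = -75$ ($p = 124 - 199 = -75$)
$795 p = 795 \left(-75\right) = -59625$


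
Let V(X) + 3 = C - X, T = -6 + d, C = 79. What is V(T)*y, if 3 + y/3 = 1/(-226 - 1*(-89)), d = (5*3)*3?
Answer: -45732/137 ≈ -333.81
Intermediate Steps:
d = 45 (d = 15*3 = 45)
T = 39 (T = -6 + 45 = 39)
y = -1236/137 (y = -9 + 3/(-226 - 1*(-89)) = -9 + 3/(-226 + 89) = -9 + 3/(-137) = -9 + 3*(-1/137) = -9 - 3/137 = -1236/137 ≈ -9.0219)
V(X) = 76 - X (V(X) = -3 + (79 - X) = 76 - X)
V(T)*y = (76 - 1*39)*(-1236/137) = (76 - 39)*(-1236/137) = 37*(-1236/137) = -45732/137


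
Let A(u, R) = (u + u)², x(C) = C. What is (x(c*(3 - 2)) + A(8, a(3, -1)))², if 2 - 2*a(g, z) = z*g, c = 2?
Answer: 66564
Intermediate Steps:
a(g, z) = 1 - g*z/2 (a(g, z) = 1 - z*g/2 = 1 - g*z/2)
A(u, R) = 4*u² (A(u, R) = (2*u)² = 4*u²)
(x(c*(3 - 2)) + A(8, a(3, -1)))² = (2*(3 - 2) + 4*8²)² = (2*1 + 4*64)² = (2 + 256)² = 258² = 66564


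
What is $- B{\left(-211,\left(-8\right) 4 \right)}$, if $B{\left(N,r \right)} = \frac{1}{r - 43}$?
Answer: $\frac{1}{75} \approx 0.013333$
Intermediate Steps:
$B{\left(N,r \right)} = \frac{1}{-43 + r}$
$- B{\left(-211,\left(-8\right) 4 \right)} = - \frac{1}{-43 - 32} = - \frac{1}{-75} = \left(-1\right) \left(- \frac{1}{75}\right) = \frac{1}{75}$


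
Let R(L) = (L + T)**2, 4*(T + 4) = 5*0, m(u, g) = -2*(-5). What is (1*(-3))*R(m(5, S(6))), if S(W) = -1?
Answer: -108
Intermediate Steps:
m(u, g) = 10
T = -4 (T = -4 + (5*0)/4 = -4 + (1/4)*0 = -4 + 0 = -4)
R(L) = (-4 + L)**2 (R(L) = (L - 4)**2 = (-4 + L)**2)
(1*(-3))*R(m(5, S(6))) = (1*(-3))*(-4 + 10)**2 = -3*6**2 = -3*36 = -108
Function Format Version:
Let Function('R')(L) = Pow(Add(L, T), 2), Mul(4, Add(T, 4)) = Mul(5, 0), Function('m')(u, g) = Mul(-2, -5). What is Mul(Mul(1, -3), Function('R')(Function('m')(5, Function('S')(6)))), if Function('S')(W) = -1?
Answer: -108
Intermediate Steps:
Function('m')(u, g) = 10
T = -4 (T = Add(-4, Mul(Rational(1, 4), Mul(5, 0))) = Add(-4, Mul(Rational(1, 4), 0)) = Add(-4, 0) = -4)
Function('R')(L) = Pow(Add(-4, L), 2) (Function('R')(L) = Pow(Add(L, -4), 2) = Pow(Add(-4, L), 2))
Mul(Mul(1, -3), Function('R')(Function('m')(5, Function('S')(6)))) = Mul(Mul(1, -3), Pow(Add(-4, 10), 2)) = Mul(-3, Pow(6, 2)) = Mul(-3, 36) = -108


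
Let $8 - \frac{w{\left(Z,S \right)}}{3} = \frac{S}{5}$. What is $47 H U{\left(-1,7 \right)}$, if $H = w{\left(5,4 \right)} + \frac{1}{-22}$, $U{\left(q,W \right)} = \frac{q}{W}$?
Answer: $- \frac{111437}{770} \approx -144.72$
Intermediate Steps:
$w{\left(Z,S \right)} = 24 - \frac{3 S}{5}$ ($w{\left(Z,S \right)} = 24 - 3 \frac{S}{5} = 24 - \frac{3 S}{5}$)
$H = \frac{2371}{110}$ ($H = \left(24 - \frac{12}{5}\right) + \frac{1}{-22} = \left(24 - \frac{12}{5}\right) - \frac{1}{22} = \frac{108}{5} - \frac{1}{22} = \frac{2371}{110} \approx 21.555$)
$47 H U{\left(-1,7 \right)} = 47 \cdot \frac{2371}{110} \left(- \frac{1}{7}\right) = \frac{111437 \left(\left(-1\right) \frac{1}{7}\right)}{110} = \frac{111437}{110} \left(- \frac{1}{7}\right) = - \frac{111437}{770}$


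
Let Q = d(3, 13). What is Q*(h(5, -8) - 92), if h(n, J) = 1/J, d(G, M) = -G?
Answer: 2211/8 ≈ 276.38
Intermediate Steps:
Q = -3 (Q = -1*3 = -3)
Q*(h(5, -8) - 92) = -3*(1/(-8) - 92) = -3*(-⅛ - 92) = -3*(-737/8) = 2211/8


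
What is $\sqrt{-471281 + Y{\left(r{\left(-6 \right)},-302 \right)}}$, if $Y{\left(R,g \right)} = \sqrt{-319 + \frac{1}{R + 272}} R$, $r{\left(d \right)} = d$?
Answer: $\frac{\sqrt{-8336489609 - 399 i \sqrt{22570898}}}{133} \approx 0.07805 - 686.5 i$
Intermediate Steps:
$Y{\left(R,g \right)} = R \sqrt{-319 + \frac{1}{272 + R}}$ ($Y{\left(R,g \right)} = \sqrt{-319 + \frac{1}{272 + R}} R = R \sqrt{-319 + \frac{1}{272 + R}}$)
$\sqrt{-471281 + Y{\left(r{\left(-6 \right)},-302 \right)}} = \sqrt{-471281 - 6 \sqrt{\frac{-86767 - -1914}{272 - 6}}} = \sqrt{-471281 - 6 \sqrt{\frac{-86767 + 1914}{266}}} = \sqrt{-471281 - 6 \sqrt{\frac{1}{266} \left(-84853\right)}} = \sqrt{-471281 - 6 \sqrt{- \frac{84853}{266}}} = \sqrt{-471281 - 6 \frac{i \sqrt{22570898}}{266}} = \sqrt{-471281 - \frac{3 i \sqrt{22570898}}{133}}$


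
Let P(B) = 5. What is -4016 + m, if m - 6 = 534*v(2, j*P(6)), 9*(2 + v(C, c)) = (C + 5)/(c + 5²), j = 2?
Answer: -75992/15 ≈ -5066.1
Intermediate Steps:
v(C, c) = -2 + (5 + C)/(9*(25 + c)) (v(C, c) = -2 + ((C + 5)/(c + 5²))/9 = -2 + ((5 + C)/(c + 25))/9 = -2 + ((5 + C)/(25 + c))/9 = -2 + (5 + C)/(9*(25 + c)))
m = -15752/15 (m = 6 + 534*((-445 + 2 - 36*5)/(9*(25 + 2*5))) = 6 + 534*((-445 + 2 - 18*10)/(9*(25 + 10))) = 6 + 534*((⅑)*(-445 + 2 - 180)/35) = 6 + 534*((⅑)*(1/35)*(-623)) = 6 + 534*(-89/45) = 6 - 15842/15 = -15752/15 ≈ -1050.1)
-4016 + m = -4016 - 15752/15 = -75992/15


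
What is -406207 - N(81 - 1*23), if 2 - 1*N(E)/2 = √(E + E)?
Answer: -406211 + 4*√29 ≈ -4.0619e+5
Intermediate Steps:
N(E) = 4 - 2*√2*√E (N(E) = 4 - 2*√(E + E) = 4 - 2*√2*√E)
-406207 - N(81 - 1*23) = -406207 - (4 - 2*√2*√(81 - 1*23)) = -406207 - (4 - 2*√2*√(81 - 23)) = -406207 - (4 - 2*√2*√58) = -406207 - (4 - 4*√29) = -406207 + (-4 + 4*√29) = -406211 + 4*√29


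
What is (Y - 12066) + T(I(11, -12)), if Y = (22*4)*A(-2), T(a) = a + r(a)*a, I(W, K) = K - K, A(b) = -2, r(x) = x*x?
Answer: -12242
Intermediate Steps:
r(x) = x²
I(W, K) = 0
T(a) = a + a³ (T(a) = a + a²*a = a + a³)
Y = -176 (Y = (22*4)*(-2) = 88*(-2) = -176)
(Y - 12066) + T(I(11, -12)) = (-176 - 12066) + (0 + 0³) = -12242 + (0 + 0) = -12242 + 0 = -12242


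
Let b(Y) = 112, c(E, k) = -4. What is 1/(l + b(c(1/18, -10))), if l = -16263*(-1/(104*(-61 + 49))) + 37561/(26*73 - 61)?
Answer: 58784/7019731 ≈ 0.0083741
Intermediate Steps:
l = 435923/58784 (l = -16263/((-104*(-12))) + 37561/(1898 - 61) = -16263/1248 + 37561/1837 = -16263*1/1248 + 37561*(1/1837) = -417/32 + 37561/1837 = 435923/58784 ≈ 7.4157)
1/(l + b(c(1/18, -10))) = 1/(435923/58784 + 112) = 1/(7019731/58784) = 58784/7019731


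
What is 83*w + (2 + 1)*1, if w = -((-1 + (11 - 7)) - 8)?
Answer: 418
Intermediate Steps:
w = 5 (w = -((-1 + 4) - 8) = -(3 - 8) = -1*(-5) = 5)
83*w + (2 + 1)*1 = 83*5 + (2 + 1)*1 = 415 + 3*1 = 415 + 3 = 418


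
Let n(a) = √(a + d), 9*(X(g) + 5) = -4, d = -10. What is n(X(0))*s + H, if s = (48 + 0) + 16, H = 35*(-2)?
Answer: -70 + 64*I*√139/3 ≈ -70.0 + 251.52*I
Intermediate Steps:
X(g) = -49/9 (X(g) = -5 + (⅑)*(-4) = -5 - 4/9 = -49/9)
n(a) = √(-10 + a) (n(a) = √(a - 10) = √(-10 + a))
H = -70
s = 64 (s = 48 + 16 = 64)
n(X(0))*s + H = √(-10 - 49/9)*64 - 70 = √(-139/9)*64 - 70 = (I*√139/3)*64 - 70 = 64*I*√139/3 - 70 = -70 + 64*I*√139/3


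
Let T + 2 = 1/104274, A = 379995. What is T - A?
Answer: -39623807177/104274 ≈ -3.8000e+5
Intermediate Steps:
T = -208547/104274 (T = -2 + 1/104274 = -208547/104274 ≈ -2.0000)
T - A = -208547/104274 - 1*379995 = -208547/104274 - 379995 = -39623807177/104274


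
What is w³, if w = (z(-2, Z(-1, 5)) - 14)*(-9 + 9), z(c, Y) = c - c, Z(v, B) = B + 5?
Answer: 0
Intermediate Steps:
Z(v, B) = 5 + B
z(c, Y) = 0
w = 0 (w = (0 - 14)*(-9 + 9) = -14*0 = 0)
w³ = 0³ = 0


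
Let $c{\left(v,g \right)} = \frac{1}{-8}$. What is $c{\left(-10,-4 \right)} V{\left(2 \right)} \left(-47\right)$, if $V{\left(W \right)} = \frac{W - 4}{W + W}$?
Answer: $- \frac{47}{16} \approx -2.9375$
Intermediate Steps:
$c{\left(v,g \right)} = - \frac{1}{8}$
$V{\left(W \right)} = \frac{-4 + W}{2 W}$
$c{\left(-10,-4 \right)} V{\left(2 \right)} \left(-47\right) = - \frac{\frac{1}{2} \cdot \frac{1}{2} \left(-4 + 2\right)}{8} \left(-47\right) = - \frac{\frac{1}{2} \cdot \frac{1}{2} \left(-2\right)}{8} \left(-47\right) = \left(- \frac{1}{8}\right) \left(- \frac{1}{2}\right) \left(-47\right) = \frac{1}{16} \left(-47\right) = - \frac{47}{16}$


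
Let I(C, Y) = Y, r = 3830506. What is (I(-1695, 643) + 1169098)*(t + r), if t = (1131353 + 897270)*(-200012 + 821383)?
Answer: 1474495181572476499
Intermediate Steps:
t = 1260527502133 (t = 2028623*621371 = 1260527502133)
(I(-1695, 643) + 1169098)*(t + r) = (643 + 1169098)*(1260527502133 + 3830506) = 1169741*1260531332639 = 1474495181572476499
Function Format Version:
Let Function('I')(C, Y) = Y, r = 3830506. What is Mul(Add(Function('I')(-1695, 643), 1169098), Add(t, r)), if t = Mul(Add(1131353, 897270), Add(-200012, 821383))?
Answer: 1474495181572476499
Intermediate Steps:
t = 1260527502133 (t = Mul(2028623, 621371) = 1260527502133)
Mul(Add(Function('I')(-1695, 643), 1169098), Add(t, r)) = Mul(Add(643, 1169098), Add(1260527502133, 3830506)) = Mul(1169741, 1260531332639) = 1474495181572476499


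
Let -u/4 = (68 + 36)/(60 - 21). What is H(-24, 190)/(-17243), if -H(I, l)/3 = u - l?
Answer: -14/401 ≈ -0.034913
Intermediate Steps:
u = -32/3 (u = -4*(68 + 36)/(60 - 21) = -416/39 = -4*8/3 = -32/3 ≈ -10.667)
H(I, l) = 32 + 3*l (H(I, l) = -3*(-32/3 - l) = 32 + 3*l)
H(-24, 190)/(-17243) = (32 + 3*190)/(-17243) = (32 + 570)*(-1/17243) = 602*(-1/17243) = -14/401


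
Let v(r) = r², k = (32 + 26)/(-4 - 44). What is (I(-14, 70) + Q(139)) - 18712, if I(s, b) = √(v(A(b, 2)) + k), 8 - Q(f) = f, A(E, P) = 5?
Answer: -18843 + √3426/12 ≈ -18838.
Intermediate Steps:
Q(f) = 8 - f
k = -29/24 (k = 58/(-48) = 58*(-1/48) = -29/24 ≈ -1.2083)
I(s, b) = √3426/12 (I(s, b) = √(5² - 29/24) = √(25 - 29/24) = √(571/24) = √3426/12)
(I(-14, 70) + Q(139)) - 18712 = (√3426/12 + (8 - 1*139)) - 18712 = (√3426/12 + (8 - 139)) - 18712 = (√3426/12 - 131) - 18712 = (-131 + √3426/12) - 18712 = -18843 + √3426/12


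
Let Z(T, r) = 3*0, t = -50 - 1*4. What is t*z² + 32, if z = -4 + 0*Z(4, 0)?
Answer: -832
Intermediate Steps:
t = -54 (t = -50 - 4 = -54)
Z(T, r) = 0
z = -4 (z = -4 + 0*0 = -4 + 0 = -4)
t*z² + 32 = -54*(-4)² + 32 = -54*16 + 32 = -864 + 32 = -832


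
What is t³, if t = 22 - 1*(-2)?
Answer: 13824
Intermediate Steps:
t = 24 (t = 22 + 2 = 24)
t³ = 24³ = 13824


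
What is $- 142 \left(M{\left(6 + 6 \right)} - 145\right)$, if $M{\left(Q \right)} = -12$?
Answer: $22294$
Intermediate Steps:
$- 142 \left(M{\left(6 + 6 \right)} - 145\right) = - 142 \left(-12 - 145\right) = \left(-142\right) \left(-157\right) = 22294$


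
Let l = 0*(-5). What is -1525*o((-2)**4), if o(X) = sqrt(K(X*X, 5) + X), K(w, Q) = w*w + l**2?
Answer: -6100*sqrt(4097) ≈ -3.9045e+5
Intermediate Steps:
l = 0
K(w, Q) = w**2 (K(w, Q) = w*w + 0**2 = w**2 + 0 = w**2)
o(X) = sqrt(X + X**4) (o(X) = sqrt((X*X)**2 + X) = sqrt((X**2)**2 + X) = sqrt(X**4 + X) = sqrt(X + X**4))
-1525*o((-2)**4) = -1525*sqrt((-2)**4 + ((-2)**4)**4) = -1525*sqrt(16 + 16**4) = -1525*sqrt(16 + 65536) = -6100*sqrt(4097)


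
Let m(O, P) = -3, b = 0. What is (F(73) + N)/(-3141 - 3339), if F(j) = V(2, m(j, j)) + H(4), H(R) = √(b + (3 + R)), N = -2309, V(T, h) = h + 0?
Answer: 289/810 - √7/6480 ≈ 0.35638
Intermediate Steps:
V(T, h) = h
H(R) = √(3 + R) (H(R) = √(0 + (3 + R)) = √(3 + R))
F(j) = -3 + √7 (F(j) = -3 + √(3 + 4) = -3 + √7)
(F(73) + N)/(-3141 - 3339) = ((-3 + √7) - 2309)/(-3141 - 3339) = (-2312 + √7)/(-6480) = (-2312 + √7)*(-1/6480) = 289/810 - √7/6480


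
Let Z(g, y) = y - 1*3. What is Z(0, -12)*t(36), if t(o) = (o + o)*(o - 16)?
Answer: -21600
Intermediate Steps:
Z(g, y) = -3 + y (Z(g, y) = y - 3 = -3 + y)
t(o) = 2*o*(-16 + o) (t(o) = (2*o)*(-16 + o) = 2*o*(-16 + o))
Z(0, -12)*t(36) = (-3 - 12)*(2*36*(-16 + 36)) = -30*36*20 = -15*1440 = -21600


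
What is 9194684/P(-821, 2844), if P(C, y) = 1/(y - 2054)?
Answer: 7263800360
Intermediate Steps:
P(C, y) = 1/(-2054 + y)
9194684/P(-821, 2844) = 9194684/(1/(-2054 + 2844)) = 9194684/(1/790) = 9194684*790 = 7263800360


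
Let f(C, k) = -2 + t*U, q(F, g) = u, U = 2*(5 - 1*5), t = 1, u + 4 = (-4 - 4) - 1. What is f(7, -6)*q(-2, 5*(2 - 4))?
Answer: 26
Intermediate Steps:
u = -13 (u = -4 + ((-4 - 4) - 1) = -4 + (-8 - 1) = -4 - 9 = -13)
U = 0 (U = 2*(5 - 5) = 2*0 = 0)
q(F, g) = -13
f(C, k) = -2 (f(C, k) = -2 + 1*0 = -2 + 0 = -2)
f(7, -6)*q(-2, 5*(2 - 4)) = -2*(-13) = 26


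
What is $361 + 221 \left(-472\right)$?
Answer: $-103951$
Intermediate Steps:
$361 + 221 \left(-472\right) = 361 - 104312 = -103951$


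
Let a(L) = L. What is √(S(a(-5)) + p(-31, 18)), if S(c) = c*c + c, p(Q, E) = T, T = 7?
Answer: 3*√3 ≈ 5.1962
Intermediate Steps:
p(Q, E) = 7
S(c) = c + c² (S(c) = c² + c = c + c²)
√(S(a(-5)) + p(-31, 18)) = √(-5*(1 - 5) + 7) = √(-5*(-4) + 7) = √(20 + 7) = √27 = 3*√3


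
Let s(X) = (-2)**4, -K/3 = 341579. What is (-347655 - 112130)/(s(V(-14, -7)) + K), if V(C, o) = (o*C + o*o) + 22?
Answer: 459785/1024721 ≈ 0.44869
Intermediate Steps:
K = -1024737 (K = -3*341579 = -1024737)
V(C, o) = 22 + o**2 + C*o (V(C, o) = (C*o + o**2) + 22 = (o**2 + C*o) + 22 = 22 + o**2 + C*o)
s(X) = 16
(-347655 - 112130)/(s(V(-14, -7)) + K) = (-347655 - 112130)/(16 - 1024737) = -459785/(-1024721) = -459785*(-1/1024721) = 459785/1024721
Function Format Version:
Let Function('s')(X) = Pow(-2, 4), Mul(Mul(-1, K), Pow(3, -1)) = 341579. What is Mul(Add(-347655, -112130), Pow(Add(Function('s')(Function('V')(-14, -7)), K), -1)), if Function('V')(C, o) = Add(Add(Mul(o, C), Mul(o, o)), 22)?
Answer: Rational(459785, 1024721) ≈ 0.44869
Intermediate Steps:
K = -1024737 (K = Mul(-3, 341579) = -1024737)
Function('V')(C, o) = Add(22, Pow(o, 2), Mul(C, o)) (Function('V')(C, o) = Add(Add(Mul(C, o), Pow(o, 2)), 22) = Add(Add(Pow(o, 2), Mul(C, o)), 22) = Add(22, Pow(o, 2), Mul(C, o)))
Function('s')(X) = 16
Mul(Add(-347655, -112130), Pow(Add(Function('s')(Function('V')(-14, -7)), K), -1)) = Mul(Add(-347655, -112130), Pow(Add(16, -1024737), -1)) = Mul(-459785, Pow(-1024721, -1)) = Mul(-459785, Rational(-1, 1024721)) = Rational(459785, 1024721)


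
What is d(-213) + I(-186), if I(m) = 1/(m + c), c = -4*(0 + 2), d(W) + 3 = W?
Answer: -41905/194 ≈ -216.01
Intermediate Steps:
d(W) = -3 + W
c = -8 (c = -4*2 = -8)
I(m) = 1/(-8 + m) (I(m) = 1/(m - 8) = 1/(-8 + m))
d(-213) + I(-186) = (-3 - 213) + 1/(-8 - 186) = -216 + 1/(-194) = -216 - 1/194 = -41905/194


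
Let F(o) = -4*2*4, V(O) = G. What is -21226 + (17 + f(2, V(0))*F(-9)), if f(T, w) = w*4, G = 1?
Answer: -21337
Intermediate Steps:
V(O) = 1
F(o) = -32 (F(o) = -8*4 = -32)
f(T, w) = 4*w
-21226 + (17 + f(2, V(0))*F(-9)) = -21226 + (17 + (4*1)*(-32)) = -21226 + (17 + 4*(-32)) = -21226 + (17 - 128) = -21226 - 111 = -21337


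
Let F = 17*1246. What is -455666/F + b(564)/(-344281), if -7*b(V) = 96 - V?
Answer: -78439281157/3646280071 ≈ -21.512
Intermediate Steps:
F = 21182
b(V) = -96/7 + V/7 (b(V) = -(96 - V)/7 = -96/7 + V/7)
-455666/F + b(564)/(-344281) = -455666/21182 + (-96/7 + (⅐)*564)/(-344281) = -455666*1/21182 + (-96/7 + 564/7)*(-1/344281) = -227833/10591 + (468/7)*(-1/344281) = -227833/10591 - 468/2409967 = -78439281157/3646280071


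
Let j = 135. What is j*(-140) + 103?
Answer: -18797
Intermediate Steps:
j*(-140) + 103 = 135*(-140) + 103 = -18900 + 103 = -18797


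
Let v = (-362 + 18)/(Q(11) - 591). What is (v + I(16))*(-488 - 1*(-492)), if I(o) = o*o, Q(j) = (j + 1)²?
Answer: 459104/447 ≈ 1027.1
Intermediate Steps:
Q(j) = (1 + j)²
I(o) = o²
v = 344/447 (v = (-362 + 18)/((1 + 11)² - 591) = -344/(12² - 591) = -344/(144 - 591) = -344/(-447) = -344*(-1/447) = 344/447 ≈ 0.76958)
(v + I(16))*(-488 - 1*(-492)) = (344/447 + 16²)*(-488 - 1*(-492)) = (344/447 + 256)*(-488 + 492) = (114776/447)*4 = 459104/447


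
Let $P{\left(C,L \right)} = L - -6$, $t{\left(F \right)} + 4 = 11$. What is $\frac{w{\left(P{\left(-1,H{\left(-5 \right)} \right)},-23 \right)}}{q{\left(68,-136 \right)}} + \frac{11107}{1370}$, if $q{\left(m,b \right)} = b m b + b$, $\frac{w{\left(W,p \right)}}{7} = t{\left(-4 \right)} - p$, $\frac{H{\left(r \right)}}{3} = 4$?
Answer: $\frac{498870073}{61532180} \approx 8.1075$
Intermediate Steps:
$t{\left(F \right)} = 7$ ($t{\left(F \right)} = -4 + 11 = 7$)
$H{\left(r \right)} = 12$ ($H{\left(r \right)} = 3 \cdot 4 = 12$)
$P{\left(C,L \right)} = 6 + L$ ($P{\left(C,L \right)} = L + 6 = 6 + L$)
$w{\left(W,p \right)} = 49 - 7 p$ ($w{\left(W,p \right)} = 7 \left(7 - p\right) = 49 - 7 p$)
$q{\left(m,b \right)} = b + m b^{2}$ ($q{\left(m,b \right)} = m b^{2} + b = b + m b^{2}$)
$\frac{w{\left(P{\left(-1,H{\left(-5 \right)} \right)},-23 \right)}}{q{\left(68,-136 \right)}} + \frac{11107}{1370} = \frac{49 - -161}{\left(-136\right) \left(1 - 9248\right)} + \frac{11107}{1370} = \frac{49 + 161}{\left(-136\right) \left(1 - 9248\right)} + 11107 \cdot \frac{1}{1370} = \frac{210}{\left(-136\right) \left(-9247\right)} + \frac{11107}{1370} = \frac{210}{1257592} + \frac{11107}{1370} = 210 \cdot \frac{1}{1257592} + \frac{11107}{1370} = \frac{15}{89828} + \frac{11107}{1370} = \frac{498870073}{61532180}$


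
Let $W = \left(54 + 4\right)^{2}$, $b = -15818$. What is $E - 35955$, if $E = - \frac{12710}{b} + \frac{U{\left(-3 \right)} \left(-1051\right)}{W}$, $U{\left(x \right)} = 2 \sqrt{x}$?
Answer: $- \frac{284361740}{7909} - \frac{1051 i \sqrt{3}}{1682} \approx -35954.0 - 1.0823 i$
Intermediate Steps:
$W = 3364$ ($W = 58^{2} = 3364$)
$E = \frac{6355}{7909} - \frac{1051 i \sqrt{3}}{1682}$ ($E = - \frac{12710}{-15818} + \frac{2 \sqrt{-3} \left(-1051\right)}{3364} = \left(-12710\right) \left(- \frac{1}{15818}\right) + 2 i \sqrt{3} \left(-1051\right) \frac{1}{3364} = \frac{6355}{7909} + 2 i \sqrt{3} \left(-1051\right) \frac{1}{3364} = \frac{6355}{7909} + - 2102 i \sqrt{3} \cdot \frac{1}{3364} = \frac{6355}{7909} - \frac{1051 i \sqrt{3}}{1682} \approx 0.80352 - 1.0823 i$)
$E - 35955 = \left(\frac{6355}{7909} - \frac{1051 i \sqrt{3}}{1682}\right) - 35955 = - \frac{284361740}{7909} - \frac{1051 i \sqrt{3}}{1682}$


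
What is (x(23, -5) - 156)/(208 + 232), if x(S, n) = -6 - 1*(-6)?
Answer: -39/110 ≈ -0.35455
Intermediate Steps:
x(S, n) = 0 (x(S, n) = -6 + 6 = 0)
(x(23, -5) - 156)/(208 + 232) = (0 - 156)/(208 + 232) = -156/440 = -156*1/440 = -39/110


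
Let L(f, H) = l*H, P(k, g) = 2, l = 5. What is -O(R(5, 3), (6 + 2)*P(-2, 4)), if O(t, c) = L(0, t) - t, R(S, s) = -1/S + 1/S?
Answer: 0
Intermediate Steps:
L(f, H) = 5*H
R(S, s) = 0 (R(S, s) = -1/S + 1/S = 0)
O(t, c) = 4*t (O(t, c) = 5*t - t = 4*t)
-O(R(5, 3), (6 + 2)*P(-2, 4)) = -4*0 = -1*0 = 0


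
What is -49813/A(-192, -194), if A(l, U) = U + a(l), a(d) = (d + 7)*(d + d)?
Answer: -49813/70846 ≈ -0.70312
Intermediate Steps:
a(d) = 2*d*(7 + d) (a(d) = (7 + d)*(2*d) = 2*d*(7 + d))
A(l, U) = U + 2*l*(7 + l)
-49813/A(-192, -194) = -49813/(-194 + 2*(-192)*(7 - 192)) = -49813/(-194 + 2*(-192)*(-185)) = -49813/(-194 + 71040) = -49813/70846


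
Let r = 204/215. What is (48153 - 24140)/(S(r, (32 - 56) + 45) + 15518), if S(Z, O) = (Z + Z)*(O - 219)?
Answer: 5162795/3255586 ≈ 1.5858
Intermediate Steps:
r = 204/215 (r = 204*(1/215) = 204/215 ≈ 0.94884)
S(Z, O) = 2*Z*(-219 + O) (S(Z, O) = (2*Z)*(-219 + O) = 2*Z*(-219 + O))
(48153 - 24140)/(S(r, (32 - 56) + 45) + 15518) = (48153 - 24140)/(2*(204/215)*(-219 + ((32 - 56) + 45)) + 15518) = 24013/(2*(204/215)*(-219 + (-24 + 45)) + 15518) = 24013/(2*(204/215)*(-219 + 21) + 15518) = 24013/(2*(204/215)*(-198) + 15518) = 24013/(-80784/215 + 15518) = 24013/(3255586/215) = 24013*(215/3255586) = 5162795/3255586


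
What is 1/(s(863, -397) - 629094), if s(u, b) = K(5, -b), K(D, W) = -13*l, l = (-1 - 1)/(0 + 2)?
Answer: -1/629081 ≈ -1.5896e-6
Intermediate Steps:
l = -1 (l = -2/2 = -2*½ = -1)
K(D, W) = 13 (K(D, W) = -13*(-1) = 13)
s(u, b) = 13
1/(s(863, -397) - 629094) = 1/(13 - 629094) = 1/(-629081) = -1/629081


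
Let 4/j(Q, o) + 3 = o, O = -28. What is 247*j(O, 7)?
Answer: 247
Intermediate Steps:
j(Q, o) = 4/(-3 + o)
247*j(O, 7) = 247*(4/(-3 + 7)) = 247*(4/4) = 247*(4*(1/4)) = 247*1 = 247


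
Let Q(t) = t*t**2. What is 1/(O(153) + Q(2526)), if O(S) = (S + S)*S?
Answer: 1/16117634394 ≈ 6.2044e-11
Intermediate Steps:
Q(t) = t**3
O(S) = 2*S**2 (O(S) = (2*S)*S = 2*S**2)
1/(O(153) + Q(2526)) = 1/(2*153**2 + 2526**3) = 1/(2*23409 + 16117587576) = 1/(46818 + 16117587576) = 1/16117634394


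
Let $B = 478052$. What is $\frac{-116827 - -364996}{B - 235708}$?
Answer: $\frac{248169}{242344} \approx 1.024$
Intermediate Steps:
$\frac{-116827 - -364996}{B - 235708} = \frac{-116827 - -364996}{478052 - 235708} = \frac{-116827 + 364996}{242344} = 248169 \cdot \frac{1}{242344} = \frac{248169}{242344}$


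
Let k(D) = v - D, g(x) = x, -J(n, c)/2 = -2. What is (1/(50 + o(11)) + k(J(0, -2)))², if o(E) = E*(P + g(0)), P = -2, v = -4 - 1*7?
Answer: 175561/784 ≈ 223.93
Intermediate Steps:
J(n, c) = 4 (J(n, c) = -2*(-2) = 4)
v = -11 (v = -4 - 7 = -11)
k(D) = -11 - D
o(E) = -2*E (o(E) = E*(-2 + 0) = E*(-2) = -2*E)
(1/(50 + o(11)) + k(J(0, -2)))² = (1/(50 - 2*11) + (-11 - 1*4))² = (1/(50 - 22) + (-11 - 4))² = (1/28 - 15)² = (-419/28)² = 175561/784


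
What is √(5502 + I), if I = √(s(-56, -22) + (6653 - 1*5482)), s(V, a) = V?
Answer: √(5502 + √1115) ≈ 74.400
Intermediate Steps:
I = √1115 (I = √(-56 + (6653 - 1*5482)) = √(-56 + (6653 - 5482)) = √(-56 + 1171) = √1115 ≈ 33.392)
√(5502 + I) = √(5502 + √1115)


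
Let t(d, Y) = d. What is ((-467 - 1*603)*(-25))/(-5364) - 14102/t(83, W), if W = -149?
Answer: -38931689/222606 ≈ -174.89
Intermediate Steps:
((-467 - 1*603)*(-25))/(-5364) - 14102/t(83, W) = ((-467 - 1*603)*(-25))/(-5364) - 14102/83 = ((-467 - 603)*(-25))*(-1/5364) - 14102*1/83 = -1070*(-25)*(-1/5364) - 14102/83 = 26750*(-1/5364) - 14102/83 = -13375/2682 - 14102/83 = -38931689/222606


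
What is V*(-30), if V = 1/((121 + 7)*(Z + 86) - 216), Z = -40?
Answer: -15/2836 ≈ -0.0052891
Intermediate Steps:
V = 1/5672 (V = 1/((121 + 7)*(-40 + 86) - 216) = 1/(128*46 - 216) = 1/(5888 - 216) = 1/5672 ≈ 0.00017630)
V*(-30) = (1/5672)*(-30) = -15/2836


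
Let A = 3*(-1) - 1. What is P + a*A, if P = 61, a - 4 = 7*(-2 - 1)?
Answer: 129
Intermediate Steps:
a = -17 (a = 4 + 7*(-2 - 1) = 4 + 7*(-3) = 4 - 21 = -17)
A = -4 (A = -3 - 1 = -4)
P + a*A = 61 - 17*(-4) = 61 + 68 = 129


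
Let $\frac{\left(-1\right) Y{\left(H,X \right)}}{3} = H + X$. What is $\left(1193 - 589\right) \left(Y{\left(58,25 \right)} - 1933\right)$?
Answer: $-1317928$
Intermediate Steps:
$Y{\left(H,X \right)} = - 3 H - 3 X$ ($Y{\left(H,X \right)} = - 3 \left(H + X\right) = - 3 H - 3 X$)
$\left(1193 - 589\right) \left(Y{\left(58,25 \right)} - 1933\right) = \left(1193 - 589\right) \left(\left(\left(-3\right) 58 - 75\right) - 1933\right) = 604 \left(\left(-174 - 75\right) - 1933\right) = 604 \left(-249 - 1933\right) = 604 \left(-2182\right) = -1317928$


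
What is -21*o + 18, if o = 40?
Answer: -822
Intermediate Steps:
-21*o + 18 = -21*40 + 18 = -840 + 18 = -822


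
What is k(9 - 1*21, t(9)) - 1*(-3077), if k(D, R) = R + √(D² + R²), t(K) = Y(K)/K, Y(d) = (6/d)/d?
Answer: 747713/243 + 2*√2125765/243 ≈ 3089.0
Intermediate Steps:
Y(d) = 6/d²
t(K) = 6/K³ (t(K) = (6/K²)/K = 6/K³)
k(9 - 1*21, t(9)) - 1*(-3077) = (6/9³ + √((9 - 1*21)² + (6/9³)²)) - 1*(-3077) = (6*(1/729) + √((9 - 21)² + (6*(1/729))²)) + 3077 = (2/243 + √((-12)² + (2/243)²)) + 3077 = (2/243 + √(144 + 4/59049)) + 3077 = (2/243 + √(8503060/59049)) + 3077 = (2/243 + 2*√2125765/243) + 3077 = 747713/243 + 2*√2125765/243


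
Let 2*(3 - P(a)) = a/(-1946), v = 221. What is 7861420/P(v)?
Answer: 30596646640/11897 ≈ 2.5718e+6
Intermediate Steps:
P(a) = 3 + a/3892 (P(a) = 3 - a/(2*(-1946)) = 3 - a*(-1)/(2*1946) = 3 - (-1)*a/3892 = 3 + a/3892)
7861420/P(v) = 7861420/(3 + (1/3892)*221) = 7861420/(3 + 221/3892) = 7861420/(11897/3892) = 7861420*(3892/11897) = 30596646640/11897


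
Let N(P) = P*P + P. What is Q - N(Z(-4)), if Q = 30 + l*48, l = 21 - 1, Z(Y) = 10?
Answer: 880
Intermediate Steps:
l = 20
N(P) = P + P² (N(P) = P² + P = P + P²)
Q = 990 (Q = 30 + 20*48 = 30 + 960 = 990)
Q - N(Z(-4)) = 990 - 10*(1 + 10) = 990 - 10*11 = 990 - 1*110 = 990 - 110 = 880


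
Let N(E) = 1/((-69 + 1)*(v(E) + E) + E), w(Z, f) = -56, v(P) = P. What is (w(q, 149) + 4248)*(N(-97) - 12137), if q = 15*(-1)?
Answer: -666251386688/13095 ≈ -5.0878e+7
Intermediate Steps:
q = -15
N(E) = -1/(135*E) (N(E) = 1/((-69 + 1)*(E + E) + E) = 1/(-136*E + E) = 1/(-135*E) = -1/(135*E))
(w(q, 149) + 4248)*(N(-97) - 12137) = (-56 + 4248)*(-1/135/(-97) - 12137) = 4192*(-1/135*(-1/97) - 12137) = 4192*(1/13095 - 12137) = 4192*(-158934014/13095) = -666251386688/13095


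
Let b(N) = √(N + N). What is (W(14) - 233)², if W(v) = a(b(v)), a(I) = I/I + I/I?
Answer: 53361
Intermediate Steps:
b(N) = √2*√N (b(N) = √(2*N) = √2*√N)
a(I) = 2 (a(I) = 1 + 1 = 2)
W(v) = 2
(W(14) - 233)² = (2 - 233)² = (-231)² = 53361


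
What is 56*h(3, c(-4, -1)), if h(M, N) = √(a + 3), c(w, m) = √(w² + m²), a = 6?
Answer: 168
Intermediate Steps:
c(w, m) = √(m² + w²)
h(M, N) = 3 (h(M, N) = √(6 + 3) = √9 = 3)
56*h(3, c(-4, -1)) = 56*3 = 168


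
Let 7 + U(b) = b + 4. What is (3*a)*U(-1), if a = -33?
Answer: 396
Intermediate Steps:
U(b) = -3 + b (U(b) = -7 + (b + 4) = -7 + (4 + b) = -3 + b)
(3*a)*U(-1) = (3*(-33))*(-3 - 1) = -99*(-4) = 396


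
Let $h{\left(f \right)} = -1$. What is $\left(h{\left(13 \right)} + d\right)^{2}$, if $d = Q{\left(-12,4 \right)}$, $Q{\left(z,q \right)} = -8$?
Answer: $81$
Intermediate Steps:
$d = -8$
$\left(h{\left(13 \right)} + d\right)^{2} = \left(-1 - 8\right)^{2} = \left(-9\right)^{2} = 81$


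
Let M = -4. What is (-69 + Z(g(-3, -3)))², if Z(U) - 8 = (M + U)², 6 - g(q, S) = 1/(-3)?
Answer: 250000/81 ≈ 3086.4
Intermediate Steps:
g(q, S) = 19/3 (g(q, S) = 6 - 1/(-3) = 6 - 1*(-⅓) = 6 + ⅓ = 19/3)
Z(U) = 8 + (-4 + U)²
(-69 + Z(g(-3, -3)))² = (-69 + (8 + (-4 + 19/3)²))² = (-69 + (8 + (7/3)²))² = (-69 + (8 + 49/9))² = (-69 + 121/9)² = (-500/9)² = 250000/81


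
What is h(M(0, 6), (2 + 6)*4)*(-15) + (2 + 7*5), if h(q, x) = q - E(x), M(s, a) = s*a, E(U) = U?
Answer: 517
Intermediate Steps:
M(s, a) = a*s
h(q, x) = q - x
h(M(0, 6), (2 + 6)*4)*(-15) + (2 + 7*5) = (6*0 - (2 + 6)*4)*(-15) + (2 + 7*5) = (0 - 8*4)*(-15) + (2 + 35) = (0 - 1*32)*(-15) + 37 = (0 - 32)*(-15) + 37 = -32*(-15) + 37 = 480 + 37 = 517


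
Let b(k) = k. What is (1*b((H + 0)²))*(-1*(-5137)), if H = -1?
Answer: 5137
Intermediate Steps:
(1*b((H + 0)²))*(-1*(-5137)) = (1*(-1 + 0)²)*(-1*(-5137)) = (1*(-1)²)*5137 = (1*1)*5137 = 1*5137 = 5137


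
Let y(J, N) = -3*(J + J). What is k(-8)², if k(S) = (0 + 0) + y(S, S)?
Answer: 2304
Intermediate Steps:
y(J, N) = -6*J
k(S) = -6*S (k(S) = (0 + 0) - 6*S = 0 - 6*S = -6*S)
k(-8)² = (-6*(-8))² = 48² = 2304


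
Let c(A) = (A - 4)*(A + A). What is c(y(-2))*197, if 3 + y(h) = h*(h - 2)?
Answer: 1970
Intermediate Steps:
y(h) = -3 + h*(-2 + h) (y(h) = -3 + h*(h - 2) = -3 + h*(-2 + h))
c(A) = 2*A*(-4 + A) (c(A) = (-4 + A)*(2*A) = 2*A*(-4 + A))
c(y(-2))*197 = (2*(-3 + (-2)² - 2*(-2))*(-4 + (-3 + (-2)² - 2*(-2))))*197 = (2*(-3 + 4 + 4)*(-4 + (-3 + 4 + 4)))*197 = (2*5*(-4 + 5))*197 = (2*5*1)*197 = 10*197 = 1970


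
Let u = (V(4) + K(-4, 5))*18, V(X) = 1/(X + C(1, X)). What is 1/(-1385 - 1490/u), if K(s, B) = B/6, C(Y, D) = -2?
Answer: -12/17365 ≈ -0.00069105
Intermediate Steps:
K(s, B) = B/6 (K(s, B) = B*(⅙) = B/6)
V(X) = 1/(-2 + X) (V(X) = 1/(X - 2) = 1/(-2 + X))
u = 24 (u = (1/(-2 + 4) + (⅙)*5)*18 = (1/2 + ⅚)*18 = (½ + ⅚)*18 = (4/3)*18 = 24)
1/(-1385 - 1490/u) = 1/(-1385 - 1490/24) = 1/(-1385 - 1490*1/24) = 1/(-1385 - 745/12) = 1/(-17365/12) = -12/17365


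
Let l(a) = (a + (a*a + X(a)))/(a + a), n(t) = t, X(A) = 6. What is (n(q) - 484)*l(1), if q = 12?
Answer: -1888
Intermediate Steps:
l(a) = (6 + a + a²)/(2*a) (l(a) = (a + (a*a + 6))/(a + a) = (a + (a² + 6))/((2*a)) = (a + (6 + a²))*(1/(2*a)) = (6 + a + a²)*(1/(2*a)) = (6 + a + a²)/(2*a))
(n(q) - 484)*l(1) = (12 - 484)*((½)*(6 + 1*(1 + 1))/1) = -236*(6 + 1*2) = -236*(6 + 2) = -236*8 = -472*4 = -1888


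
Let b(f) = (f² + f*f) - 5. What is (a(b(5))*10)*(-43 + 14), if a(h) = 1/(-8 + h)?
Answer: -290/37 ≈ -7.8378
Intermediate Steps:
b(f) = -5 + 2*f² (b(f) = (f² + f²) - 5 = 2*f² - 5 = -5 + 2*f²)
(a(b(5))*10)*(-43 + 14) = (10/(-8 + (-5 + 2*5²)))*(-43 + 14) = (10/(-8 + (-5 + 2*25)))*(-29) = (10/(-8 + (-5 + 50)))*(-29) = (10/(-8 + 45))*(-29) = (10/37)*(-29) = -290/37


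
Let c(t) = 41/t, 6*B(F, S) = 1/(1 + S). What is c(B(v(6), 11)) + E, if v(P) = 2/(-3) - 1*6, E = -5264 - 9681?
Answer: -11993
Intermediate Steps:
E = -14945
v(P) = -20/3 (v(P) = 2*(-⅓) - 6 = -⅔ - 6 = -20/3)
B(F, S) = 1/(6*(1 + S))
c(B(v(6), 11)) + E = 41/((1/(6*(1 + 11)))) - 14945 = 41/(((⅙)/12)) - 14945 = 41/(((⅙)*(1/12))) - 14945 = 41/(1/72) - 14945 = 41*72 - 14945 = 2952 - 14945 = -11993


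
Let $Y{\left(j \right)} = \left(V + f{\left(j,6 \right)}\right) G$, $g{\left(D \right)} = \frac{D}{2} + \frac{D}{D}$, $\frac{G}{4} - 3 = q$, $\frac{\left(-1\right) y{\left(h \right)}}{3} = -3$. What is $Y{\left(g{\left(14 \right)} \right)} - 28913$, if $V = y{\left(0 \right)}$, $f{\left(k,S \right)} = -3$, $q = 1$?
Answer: $-28817$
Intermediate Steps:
$y{\left(h \right)} = 9$ ($y{\left(h \right)} = \left(-3\right) \left(-3\right) = 9$)
$G = 16$ ($G = 12 + 4 \cdot 1 = 12 + 4 = 16$)
$g{\left(D \right)} = 1 + \frac{D}{2}$ ($g{\left(D \right)} = D \frac{1}{2} + 1 = \frac{D}{2} + 1 = 1 + \frac{D}{2}$)
$V = 9$
$Y{\left(j \right)} = 96$ ($Y{\left(j \right)} = \left(9 - 3\right) 16 = 6 \cdot 16 = 96$)
$Y{\left(g{\left(14 \right)} \right)} - 28913 = 96 - 28913 = -28817$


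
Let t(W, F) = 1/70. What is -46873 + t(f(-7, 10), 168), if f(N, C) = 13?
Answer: -3281109/70 ≈ -46873.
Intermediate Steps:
t(W, F) = 1/70
-46873 + t(f(-7, 10), 168) = -46873 + 1/70 = -3281109/70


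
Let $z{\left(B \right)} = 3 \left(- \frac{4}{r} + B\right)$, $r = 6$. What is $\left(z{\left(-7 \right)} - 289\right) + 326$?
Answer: $14$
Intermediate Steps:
$z{\left(B \right)} = -2 + 3 B$ ($z{\left(B \right)} = 3 \left(- \frac{4}{6} + B\right) = 3 \left(\left(-4\right) \frac{1}{6} + B\right) = 3 \left(- \frac{2}{3} + B\right) = -2 + 3 B$)
$\left(z{\left(-7 \right)} - 289\right) + 326 = \left(\left(-2 + 3 \left(-7\right)\right) - 289\right) + 326 = \left(\left(-2 - 21\right) - 289\right) + 326 = \left(-23 - 289\right) + 326 = -312 + 326 = 14$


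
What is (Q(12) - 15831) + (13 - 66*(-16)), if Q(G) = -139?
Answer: -14901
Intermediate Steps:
(Q(12) - 15831) + (13 - 66*(-16)) = (-139 - 15831) + (13 - 66*(-16)) = -15970 + (13 + 1056) = -15970 + 1069 = -14901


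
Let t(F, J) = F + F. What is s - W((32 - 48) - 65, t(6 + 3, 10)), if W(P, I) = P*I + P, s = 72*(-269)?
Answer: -17829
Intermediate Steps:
t(F, J) = 2*F
s = -19368
W(P, I) = P + I*P (W(P, I) = I*P + P = P + I*P)
s - W((32 - 48) - 65, t(6 + 3, 10)) = -19368 - ((32 - 48) - 65)*(1 + 2*(6 + 3)) = -19368 - (-16 - 65)*(1 + 2*9) = -19368 - (-81)*(1 + 18) = -19368 - (-81)*19 = -19368 - 1*(-1539) = -19368 + 1539 = -17829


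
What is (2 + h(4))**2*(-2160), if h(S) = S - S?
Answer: -8640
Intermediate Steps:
h(S) = 0
(2 + h(4))**2*(-2160) = (2 + 0)**2*(-2160) = 2**2*(-2160) = 4*(-2160) = -8640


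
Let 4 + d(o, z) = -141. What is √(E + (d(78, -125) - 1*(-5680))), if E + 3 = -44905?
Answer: I*√39373 ≈ 198.43*I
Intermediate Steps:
E = -44908 (E = -3 - 44905 = -44908)
d(o, z) = -145 (d(o, z) = -4 - 141 = -145)
√(E + (d(78, -125) - 1*(-5680))) = √(-44908 + (-145 - 1*(-5680))) = √(-44908 + (-145 + 5680)) = √(-44908 + 5535) = √(-39373) = I*√39373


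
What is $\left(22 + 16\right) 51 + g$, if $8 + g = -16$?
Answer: $1914$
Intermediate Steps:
$g = -24$ ($g = -8 - 16 = -24$)
$\left(22 + 16\right) 51 + g = \left(22 + 16\right) 51 - 24 = 38 \cdot 51 - 24 = 1938 - 24 = 1914$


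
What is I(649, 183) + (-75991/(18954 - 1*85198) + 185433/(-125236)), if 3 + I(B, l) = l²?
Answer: 34725195272381/1037016698 ≈ 33486.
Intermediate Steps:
I(B, l) = -3 + l²
I(649, 183) + (-75991/(18954 - 1*85198) + 185433/(-125236)) = (-3 + 183²) + (-75991/(18954 - 1*85198) + 185433/(-125236)) = (-3 + 33489) + (-75991/(18954 - 85198) + 185433*(-1/125236)) = 33486 + (-75991/(-66244) - 185433/125236) = 33486 + (-75991*(-1/66244) - 185433/125236) = 33486 + (75991/66244 - 185433/125236) = 33486 - 345876847/1037016698 = 34725195272381/1037016698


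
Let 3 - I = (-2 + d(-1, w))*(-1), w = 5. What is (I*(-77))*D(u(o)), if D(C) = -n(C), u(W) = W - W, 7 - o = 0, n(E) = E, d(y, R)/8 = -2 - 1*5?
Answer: 0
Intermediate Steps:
d(y, R) = -56 (d(y, R) = 8*(-2 - 1*5) = 8*(-2 - 5) = 8*(-7) = -56)
o = 7 (o = 7 - 1*0 = 7 + 0 = 7)
u(W) = 0
I = -55 (I = 3 - (-2 - 56)*(-1) = 3 - (-58)*(-1) = 3 - 1*58 = 3 - 58 = -55)
D(C) = -C
(I*(-77))*D(u(o)) = (-55*(-77))*(-1*0) = 4235*0 = 0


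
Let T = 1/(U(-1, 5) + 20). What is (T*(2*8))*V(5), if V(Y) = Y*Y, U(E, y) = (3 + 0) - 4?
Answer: 400/19 ≈ 21.053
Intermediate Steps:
U(E, y) = -1 (U(E, y) = 3 - 4 = -1)
V(Y) = Y²
T = 1/19 (T = 1/(-1 + 20) = 1/19 ≈ 0.052632)
(T*(2*8))*V(5) = ((2*8)/19)*5² = ((1/19)*16)*25 = (16/19)*25 = 400/19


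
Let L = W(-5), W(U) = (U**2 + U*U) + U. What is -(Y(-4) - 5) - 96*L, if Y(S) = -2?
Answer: -4313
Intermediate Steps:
W(U) = U + 2*U**2 (W(U) = (U**2 + U**2) + U = 2*U**2 + U = U + 2*U**2)
L = 45 (L = -5*(1 + 2*(-5)) = -5*(1 - 10) = -5*(-9) = 45)
-(Y(-4) - 5) - 96*L = -(-2 - 5) - 96*45 = -1*(-7) - 4320 = 7 - 4320 = -4313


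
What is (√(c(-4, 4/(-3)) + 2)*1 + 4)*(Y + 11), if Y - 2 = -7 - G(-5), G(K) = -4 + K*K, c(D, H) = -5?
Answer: -60 - 15*I*√3 ≈ -60.0 - 25.981*I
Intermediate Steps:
G(K) = -4 + K²
Y = -26 (Y = 2 + (-7 - (-4 + (-5)²)) = 2 + (-7 - (-4 + 25)) = 2 + (-7 - 1*21) = 2 + (-7 - 21) = 2 - 28 = -26)
(√(c(-4, 4/(-3)) + 2)*1 + 4)*(Y + 11) = (√(-5 + 2)*1 + 4)*(-26 + 11) = (√(-3)*1 + 4)*(-15) = ((I*√3)*1 + 4)*(-15) = (I*√3 + 4)*(-15) = (4 + I*√3)*(-15) = -60 - 15*I*√3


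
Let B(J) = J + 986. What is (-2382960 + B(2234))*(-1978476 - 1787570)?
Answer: 8962210308040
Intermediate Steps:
B(J) = 986 + J
(-2382960 + B(2234))*(-1978476 - 1787570) = (-2382960 + (986 + 2234))*(-1978476 - 1787570) = (-2382960 + 3220)*(-3766046) = -2379740*(-3766046) = 8962210308040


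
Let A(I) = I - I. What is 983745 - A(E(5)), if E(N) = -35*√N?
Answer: 983745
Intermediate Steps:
A(I) = 0
983745 - A(E(5)) = 983745 - 1*0 = 983745 + 0 = 983745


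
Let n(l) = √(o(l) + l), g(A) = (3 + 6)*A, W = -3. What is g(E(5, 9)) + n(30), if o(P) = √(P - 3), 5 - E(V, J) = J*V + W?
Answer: -333 + √(30 + 3*√3) ≈ -327.07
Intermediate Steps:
E(V, J) = 8 - J*V (E(V, J) = 5 - (J*V - 3) = 5 - (-3 + J*V) = 5 + (3 - J*V) = 8 - J*V)
o(P) = √(-3 + P)
g(A) = 9*A
n(l) = √(l + √(-3 + l)) (n(l) = √(√(-3 + l) + l) = √(l + √(-3 + l)))
g(E(5, 9)) + n(30) = 9*(8 - 1*9*5) + √(30 + √(-3 + 30)) = 9*(8 - 45) + √(30 + √27) = 9*(-37) + √(30 + 3*√3) = -333 + √(30 + 3*√3)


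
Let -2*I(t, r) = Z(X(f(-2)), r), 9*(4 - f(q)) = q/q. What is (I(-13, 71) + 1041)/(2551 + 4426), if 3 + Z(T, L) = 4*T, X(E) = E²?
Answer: 163985/1130274 ≈ 0.14508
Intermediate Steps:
f(q) = 35/9 (f(q) = 4 - q/(9*q) = 4 - ⅑*1 = 4 - ⅑ = 35/9)
Z(T, L) = -3 + 4*T
I(t, r) = -4657/162 (I(t, r) = -(-3 + 4*(35/9)²)/2 = -(-3 + 4*(1225/81))/2 = -(-3 + 4900/81)/2 = -½*4657/81 = -4657/162)
(I(-13, 71) + 1041)/(2551 + 4426) = (-4657/162 + 1041)/(2551 + 4426) = (163985/162)/6977 = (163985/162)*(1/6977) = 163985/1130274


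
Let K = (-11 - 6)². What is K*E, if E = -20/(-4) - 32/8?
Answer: 289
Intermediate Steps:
K = 289 (K = (-17)² = 289)
E = 1 (E = -20*(-¼) - 32*⅛ = 5 - 4 = 1)
K*E = 289*1 = 289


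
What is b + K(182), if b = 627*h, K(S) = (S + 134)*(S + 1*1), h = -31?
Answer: 38391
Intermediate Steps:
K(S) = (1 + S)*(134 + S) (K(S) = (134 + S)*(S + 1) = (134 + S)*(1 + S) = (1 + S)*(134 + S))
b = -19437 (b = 627*(-31) = -19437)
b + K(182) = -19437 + (134 + 182**2 + 135*182) = -19437 + (134 + 33124 + 24570) = -19437 + 57828 = 38391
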